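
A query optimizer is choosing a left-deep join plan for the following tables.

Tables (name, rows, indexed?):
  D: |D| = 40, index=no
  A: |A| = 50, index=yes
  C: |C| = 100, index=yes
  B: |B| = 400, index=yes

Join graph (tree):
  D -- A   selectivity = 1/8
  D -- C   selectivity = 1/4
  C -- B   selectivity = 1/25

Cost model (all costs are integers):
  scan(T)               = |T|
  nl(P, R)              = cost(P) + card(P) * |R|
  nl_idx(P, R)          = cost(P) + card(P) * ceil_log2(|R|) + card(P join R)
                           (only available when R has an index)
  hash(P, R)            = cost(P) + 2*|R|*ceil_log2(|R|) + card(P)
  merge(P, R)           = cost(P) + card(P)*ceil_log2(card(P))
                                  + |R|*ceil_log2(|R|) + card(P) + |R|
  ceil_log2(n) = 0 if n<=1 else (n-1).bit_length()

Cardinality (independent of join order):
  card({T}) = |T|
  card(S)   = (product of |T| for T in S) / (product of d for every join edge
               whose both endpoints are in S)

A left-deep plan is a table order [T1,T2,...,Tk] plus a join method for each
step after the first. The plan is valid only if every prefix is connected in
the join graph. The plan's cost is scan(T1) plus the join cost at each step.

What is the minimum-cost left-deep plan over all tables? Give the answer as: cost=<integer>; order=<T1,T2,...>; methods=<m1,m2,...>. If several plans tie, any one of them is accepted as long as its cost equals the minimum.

Selinger DP (subsets sized 1..n):
  {D}: scan cost=40, card=40
  {A}: scan cost=50, card=50
  {C}: scan cost=100, card=100
  {B}: scan cost=400, card=400
  {AD}: card=250; try (A,nl_idx)→530, (D,hash)→580, (A,merge)→670, (D,merge)→680, (A,hash)→680, (A,nl)→2040 …(+1); best=530 via (A,nl_idx)
  {CD}: card=1000; try (D,hash)→680, (C,merge)→1120, (D,merge)→1180, (C,nl_idx)→1320, (C,hash)→1480, (C,nl)→4040 …(+1); best=680 via (D,hash)
  {BC}: card=1600; try (C,hash)→2200, (B,nl_idx)→2600, (C,nl_idx)→4800, (B,merge)→4900, (C,merge)→5200, (B,hash)→7400 …(+2); best=2200 via (C,hash)
  {ACD}: card=6250; try (C,hash)→2180, (A,hash)→2280, (C,merge)→3580, (C,nl_idx)→8530, (A,merge)→12030, (A,nl_idx)→12930 …(+2); best=2180 via (C,hash)
  {BCD}: card=16000; try (D,hash)→4280, (B,hash)→8880, (B,merge)→15680, (D,merge)→21680, (B,nl_idx)→25680, (D,nl)→66200 …(+1); best=4280 via (D,hash)
  {ABCD}: card=100000; try (B,hash)→15630, (A,hash)→20880, (B,merge)→93680, (B,nl_idx)→158430, (A,nl_idx)→200280, (A,merge)→244630 …(+2); best=15630 via (B,hash)

cost=15630; order=D,A,C,B; methods=nl_idx,hash,hash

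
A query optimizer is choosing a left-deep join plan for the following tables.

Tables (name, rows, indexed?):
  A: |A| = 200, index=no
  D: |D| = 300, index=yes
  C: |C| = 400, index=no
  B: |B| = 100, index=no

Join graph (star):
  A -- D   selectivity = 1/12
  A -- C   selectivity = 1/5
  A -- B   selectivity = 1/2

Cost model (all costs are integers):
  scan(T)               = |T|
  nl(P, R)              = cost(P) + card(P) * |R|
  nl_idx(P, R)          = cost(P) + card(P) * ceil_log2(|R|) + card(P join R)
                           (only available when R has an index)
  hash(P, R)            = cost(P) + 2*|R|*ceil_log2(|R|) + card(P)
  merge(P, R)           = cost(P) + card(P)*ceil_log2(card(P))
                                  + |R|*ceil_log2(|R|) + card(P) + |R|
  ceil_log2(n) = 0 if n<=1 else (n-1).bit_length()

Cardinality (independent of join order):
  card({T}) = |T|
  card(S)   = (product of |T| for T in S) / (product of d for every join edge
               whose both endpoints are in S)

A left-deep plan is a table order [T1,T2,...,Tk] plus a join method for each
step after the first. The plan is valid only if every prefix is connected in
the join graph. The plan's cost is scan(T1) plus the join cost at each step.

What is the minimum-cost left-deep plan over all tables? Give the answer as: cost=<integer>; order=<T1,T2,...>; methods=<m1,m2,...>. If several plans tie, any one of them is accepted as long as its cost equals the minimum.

Selinger DP (subsets sized 1..n):
  {A}: scan cost=200, card=200
  {D}: scan cost=300, card=300
  {C}: scan cost=400, card=400
  {B}: scan cost=100, card=100
  {AD}: card=5000; try (A,hash)→3800, (D,merge)→5000, (A,merge)→5100, (D,hash)→5800, (D,nl_idx)→7000, (D,nl)→60200 …(+1); best=3800 via (A,hash)
  {AC}: card=16000; try (A,hash)→4000, (C,merge)→6000, (A,merge)→6200, (C,hash)→7600, (C,nl)→80200, (A,nl)→80400; best=4000 via (A,hash)
  {AB}: card=10000; try (B,hash)→1800, (A,merge)→2700, (B,merge)→2800, (A,hash)→3400, (A,nl)→20100, (B,nl)→20200; best=1800 via (B,hash)
  {ACD}: card=400000; try (C,hash)→16000, (D,hash)→25400, (C,merge)→77800, (D,merge)→247000, (D,nl_idx)→548000, (C,nl)→2003800 …(+1); best=16000 via (C,hash)
  {ABD}: card=250000; try (B,hash)→10200, (D,hash)→17200, (B,merge)→74600, (D,merge)→154800, (D,nl_idx)→341800, (B,nl)→503800 …(+1); best=10200 via (B,hash)
  {ABC}: card=800000; try (C,hash)→19000, (B,hash)→21400, (C,merge)→155800, (B,merge)→244800, (B,nl)→1604000, (C,nl)→4001800; best=19000 via (C,hash)
  {ABCD}: card=20000000; try (C,hash)→267400, (B,hash)→417400, (D,hash)→824400, (C,merge)→4764200, (B,merge)→8016800, (D,merge)→16822000 …(+4); best=267400 via (C,hash)

cost=267400; order=D,A,B,C; methods=hash,hash,hash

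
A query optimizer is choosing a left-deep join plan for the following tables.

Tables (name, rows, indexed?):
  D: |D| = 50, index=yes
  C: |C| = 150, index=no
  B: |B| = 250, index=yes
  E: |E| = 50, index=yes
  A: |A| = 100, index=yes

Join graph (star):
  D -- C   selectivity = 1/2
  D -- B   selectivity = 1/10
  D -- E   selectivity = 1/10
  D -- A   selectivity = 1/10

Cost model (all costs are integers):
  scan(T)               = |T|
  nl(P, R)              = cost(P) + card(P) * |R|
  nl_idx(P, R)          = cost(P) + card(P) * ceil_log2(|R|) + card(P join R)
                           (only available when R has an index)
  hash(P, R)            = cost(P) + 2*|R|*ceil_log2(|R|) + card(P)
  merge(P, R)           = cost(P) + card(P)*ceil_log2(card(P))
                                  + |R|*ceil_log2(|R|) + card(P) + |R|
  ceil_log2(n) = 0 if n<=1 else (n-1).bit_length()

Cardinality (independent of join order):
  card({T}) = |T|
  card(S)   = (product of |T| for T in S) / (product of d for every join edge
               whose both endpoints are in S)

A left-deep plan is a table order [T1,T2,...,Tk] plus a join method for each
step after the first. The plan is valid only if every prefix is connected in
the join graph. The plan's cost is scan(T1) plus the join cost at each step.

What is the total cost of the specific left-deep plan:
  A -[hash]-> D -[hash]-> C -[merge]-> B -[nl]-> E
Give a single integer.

step 1: scan A: cost=100, card=100
step 2: join D via hash
    card(P join D) = 100*50/(10) = 500
    cost = 100 + 2*50*6 + 100 = 800
step 3: join C via hash
    card(P join C) = 500*150/(2) = 37500
    cost = 800 + 2*150*8 + 500 = 3700
step 4: join B via merge
    card(P join B) = 37500*250/(10) = 937500
    cost = 3700 + 37500*16 + 250*8 + 37500 + 250 = 643450
step 5: join E via nl
    card(P join E) = 937500*50/(10) = 4687500
    cost = 643450 + 937500*50 = 47518450

47518450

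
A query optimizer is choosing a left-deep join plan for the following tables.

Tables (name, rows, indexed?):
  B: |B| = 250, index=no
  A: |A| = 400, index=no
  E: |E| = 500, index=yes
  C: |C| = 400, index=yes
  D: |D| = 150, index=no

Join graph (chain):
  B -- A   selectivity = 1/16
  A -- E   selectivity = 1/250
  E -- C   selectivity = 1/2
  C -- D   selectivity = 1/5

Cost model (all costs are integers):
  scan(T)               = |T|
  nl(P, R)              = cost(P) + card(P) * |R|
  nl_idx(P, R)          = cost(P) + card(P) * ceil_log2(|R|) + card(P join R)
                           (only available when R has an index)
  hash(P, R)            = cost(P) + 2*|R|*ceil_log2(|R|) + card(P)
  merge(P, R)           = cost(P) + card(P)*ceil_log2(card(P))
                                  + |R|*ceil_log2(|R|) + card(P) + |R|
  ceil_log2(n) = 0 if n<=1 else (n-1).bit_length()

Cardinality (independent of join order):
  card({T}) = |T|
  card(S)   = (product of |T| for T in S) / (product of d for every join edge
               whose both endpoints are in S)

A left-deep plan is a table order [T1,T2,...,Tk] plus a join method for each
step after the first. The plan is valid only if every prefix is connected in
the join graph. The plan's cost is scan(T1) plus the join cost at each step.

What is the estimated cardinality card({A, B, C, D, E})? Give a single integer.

75000000

Tables in S: A(400), B(250), C(400), D(150), E(500)
Edges inside S: B-A(d=16), A-E(d=250), E-C(d=2), C-D(d=5)
numerator = 400 * 250 * 400 * 150 * 500 = 3000000000000
denominator = 16 * 250 * 2 * 5 = 40000
card(S) = 3000000000000 / 40000 = 75000000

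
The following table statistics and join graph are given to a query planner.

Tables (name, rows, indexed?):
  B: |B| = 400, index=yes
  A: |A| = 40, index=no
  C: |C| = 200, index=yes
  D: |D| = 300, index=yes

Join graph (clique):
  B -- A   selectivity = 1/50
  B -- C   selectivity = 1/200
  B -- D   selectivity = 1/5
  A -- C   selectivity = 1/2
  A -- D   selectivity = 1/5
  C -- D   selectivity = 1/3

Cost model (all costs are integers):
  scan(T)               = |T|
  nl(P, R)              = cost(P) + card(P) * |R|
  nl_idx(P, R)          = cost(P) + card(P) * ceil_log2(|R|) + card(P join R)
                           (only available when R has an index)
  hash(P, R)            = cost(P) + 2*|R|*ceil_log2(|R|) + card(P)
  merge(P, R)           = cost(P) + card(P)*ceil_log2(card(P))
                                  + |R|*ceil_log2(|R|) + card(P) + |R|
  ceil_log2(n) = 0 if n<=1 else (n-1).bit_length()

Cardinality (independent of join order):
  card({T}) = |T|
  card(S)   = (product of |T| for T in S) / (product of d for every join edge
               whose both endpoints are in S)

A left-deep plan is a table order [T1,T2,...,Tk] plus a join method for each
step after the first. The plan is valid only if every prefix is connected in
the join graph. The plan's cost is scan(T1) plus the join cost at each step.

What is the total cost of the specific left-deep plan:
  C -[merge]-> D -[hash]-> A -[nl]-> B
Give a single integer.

step 1: scan C: cost=200, card=200
step 2: join D via merge
    card(P join D) = 200*300/(3) = 20000
    cost = 200 + 200*8 + 300*9 + 200 + 300 = 5000
step 3: join A via hash
    card(P join A) = 20000*40/(2*5) = 80000
    cost = 5000 + 2*40*6 + 20000 = 25480
step 4: join B via nl
    card(P join B) = 80000*400/(50*200*5) = 640
    cost = 25480 + 80000*400 = 32025480

32025480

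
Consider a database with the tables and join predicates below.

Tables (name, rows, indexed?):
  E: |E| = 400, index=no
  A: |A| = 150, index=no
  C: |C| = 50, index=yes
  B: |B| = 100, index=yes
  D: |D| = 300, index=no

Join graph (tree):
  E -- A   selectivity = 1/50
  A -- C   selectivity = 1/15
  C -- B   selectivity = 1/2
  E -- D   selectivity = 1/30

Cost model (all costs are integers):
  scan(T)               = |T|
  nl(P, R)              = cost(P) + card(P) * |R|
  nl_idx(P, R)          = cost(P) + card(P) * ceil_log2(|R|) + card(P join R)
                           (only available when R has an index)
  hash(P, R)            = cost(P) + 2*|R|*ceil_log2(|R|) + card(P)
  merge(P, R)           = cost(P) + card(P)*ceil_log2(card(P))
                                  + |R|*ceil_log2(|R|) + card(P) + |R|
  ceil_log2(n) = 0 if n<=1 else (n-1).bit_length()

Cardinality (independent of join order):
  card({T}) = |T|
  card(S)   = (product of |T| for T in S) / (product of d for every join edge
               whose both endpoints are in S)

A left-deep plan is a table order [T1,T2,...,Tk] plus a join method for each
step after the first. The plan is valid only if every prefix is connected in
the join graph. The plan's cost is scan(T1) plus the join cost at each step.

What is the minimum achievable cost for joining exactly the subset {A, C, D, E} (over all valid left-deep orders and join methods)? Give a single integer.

14400

Selinger DP over subsets of {A,C,D,E}:
  {E}: scan cost=400, card=400
  {A}: scan cost=150, card=150
  {C}: scan cost=50, card=50
  {D}: scan cost=300, card=300
  {AE}: card=1200; try (A,hash)→3200, (E,merge)→5500, (A,merge)→5750, (E,hash)→7500, (E,nl)→60150, (A,nl)→60400; best=3200 via (A,hash)
  {DE}: card=4000; try (D,hash)→6200, (E,merge)→7300, (D,merge)→7400, (E,hash)→7800, (E,nl)→120300, (D,nl)→120400; best=6200 via (D,hash)
  {AC}: card=500; try (C,hash)→900, (C,nl_idx)→1550, (A,merge)→1750, (C,merge)→1850, (A,hash)→2500, (A,nl)→7550 …(+1); best=900 via (C,hash)
  {ACE}: card=4000; try (C,hash)→5000, (E,hash)→8600, (E,merge)→9900, (C,nl_idx)→14400, (C,merge)→17950, (C,nl)→63200 …(+1); best=5000 via (C,hash)
  {ADE}: card=12000; try (D,hash)→9800, (A,hash)→12600, (D,merge)→20600, (A,merge)→59550, (D,nl)→363200, (A,nl)→606200; best=9800 via (D,hash)
  {ACDE}: card=40000; try (D,hash)→14400, (C,hash)→22400, (D,merge)→60000, (C,nl_idx)→121800, (C,merge)→190150, (C,nl)→609800 …(+1); best=14400 via (D,hash)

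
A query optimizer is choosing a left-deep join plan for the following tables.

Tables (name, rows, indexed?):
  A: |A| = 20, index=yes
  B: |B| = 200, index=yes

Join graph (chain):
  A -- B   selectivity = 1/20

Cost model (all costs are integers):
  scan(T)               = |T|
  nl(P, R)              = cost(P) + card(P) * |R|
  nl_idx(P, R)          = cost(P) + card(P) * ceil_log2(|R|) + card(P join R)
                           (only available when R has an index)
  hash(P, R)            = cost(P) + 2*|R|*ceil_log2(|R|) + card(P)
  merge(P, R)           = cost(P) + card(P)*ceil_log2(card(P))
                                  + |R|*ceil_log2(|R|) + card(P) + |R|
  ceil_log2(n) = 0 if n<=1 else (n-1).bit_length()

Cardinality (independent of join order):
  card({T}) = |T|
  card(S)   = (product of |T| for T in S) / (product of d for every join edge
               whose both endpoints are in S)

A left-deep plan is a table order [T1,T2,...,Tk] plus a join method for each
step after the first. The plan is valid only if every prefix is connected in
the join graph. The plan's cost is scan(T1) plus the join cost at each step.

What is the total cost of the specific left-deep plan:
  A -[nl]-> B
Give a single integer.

4020

step 1: scan A: cost=20, card=20
step 2: join B via nl
    card(P join B) = 20*200/(20) = 200
    cost = 20 + 20*200 = 4020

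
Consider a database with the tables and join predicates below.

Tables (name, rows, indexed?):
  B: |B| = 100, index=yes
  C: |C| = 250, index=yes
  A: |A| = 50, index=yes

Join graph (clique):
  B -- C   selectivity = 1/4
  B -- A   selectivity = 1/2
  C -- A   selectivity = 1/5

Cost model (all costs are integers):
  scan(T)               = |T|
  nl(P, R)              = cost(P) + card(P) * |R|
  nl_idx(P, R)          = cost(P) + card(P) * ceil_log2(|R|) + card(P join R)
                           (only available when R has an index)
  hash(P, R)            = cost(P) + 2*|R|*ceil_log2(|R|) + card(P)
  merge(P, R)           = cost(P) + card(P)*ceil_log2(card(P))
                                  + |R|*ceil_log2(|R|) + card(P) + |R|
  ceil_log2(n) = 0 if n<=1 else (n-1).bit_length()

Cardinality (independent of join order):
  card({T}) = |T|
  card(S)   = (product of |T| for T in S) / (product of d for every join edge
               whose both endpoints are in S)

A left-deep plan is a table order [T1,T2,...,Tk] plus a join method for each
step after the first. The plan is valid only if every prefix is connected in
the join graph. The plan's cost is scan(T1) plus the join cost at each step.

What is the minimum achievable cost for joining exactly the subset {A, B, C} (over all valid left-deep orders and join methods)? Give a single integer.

Selinger DP over subsets of {A,B,C}:
  {B}: scan cost=100, card=100
  {C}: scan cost=250, card=250
  {A}: scan cost=50, card=50
  {BC}: card=6250; try (B,hash)→1900, (C,merge)→3150, (B,merge)→3300, (C,hash)→4200, (C,nl_idx)→7150, (B,nl_idx)→8250 …(+2); best=1900 via (B,hash)
  {AB}: card=2500; try (A,hash)→800, (B,merge)→1200, (A,merge)→1250, (B,hash)→1500, (B,nl_idx)→2900, (A,nl_idx)→3200 …(+2); best=800 via (A,hash)
  {AC}: card=2500; try (A,hash)→1100, (C,merge)→2650, (A,merge)→2850, (C,nl_idx)→2950, (C,hash)→4100, (A,nl_idx)→4250 …(+2); best=1100 via (A,hash)
  {ABC}: card=31250; try (B,hash)→5000, (C,hash)→7300, (A,hash)→8750, (B,merge)→34400, (C,merge)→35550, (B,nl_idx)→49850 …(+6); best=5000 via (B,hash)

5000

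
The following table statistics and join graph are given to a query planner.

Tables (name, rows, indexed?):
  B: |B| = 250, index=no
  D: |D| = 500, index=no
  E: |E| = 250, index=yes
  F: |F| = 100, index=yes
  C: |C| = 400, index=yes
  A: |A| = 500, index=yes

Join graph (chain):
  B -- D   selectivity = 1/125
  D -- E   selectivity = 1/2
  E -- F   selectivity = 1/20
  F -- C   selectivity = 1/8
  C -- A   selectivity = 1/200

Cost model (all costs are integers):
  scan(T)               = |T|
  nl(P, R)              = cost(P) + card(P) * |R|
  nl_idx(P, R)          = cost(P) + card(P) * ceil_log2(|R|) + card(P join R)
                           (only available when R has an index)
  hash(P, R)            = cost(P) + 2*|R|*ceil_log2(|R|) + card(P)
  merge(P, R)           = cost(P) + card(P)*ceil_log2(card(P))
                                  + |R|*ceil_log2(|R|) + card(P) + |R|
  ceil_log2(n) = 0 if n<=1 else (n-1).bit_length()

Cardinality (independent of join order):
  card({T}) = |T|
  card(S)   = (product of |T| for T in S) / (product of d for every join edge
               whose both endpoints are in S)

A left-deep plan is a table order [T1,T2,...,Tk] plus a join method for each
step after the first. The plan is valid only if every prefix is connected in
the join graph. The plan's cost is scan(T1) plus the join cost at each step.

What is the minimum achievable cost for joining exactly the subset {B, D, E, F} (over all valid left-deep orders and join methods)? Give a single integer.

136400

Selinger DP over subsets of {B,D,E,F}:
  {B}: scan cost=250, card=250
  {D}: scan cost=500, card=500
  {E}: scan cost=250, card=250
  {F}: scan cost=100, card=100
  {BD}: card=1000; try (B,hash)→5000, (D,merge)→7500, (B,merge)→7750, (D,hash)→9500, (D,nl)→125250, (B,nl)→125500; best=5000 via (B,hash)
  {DE}: card=62500; try (E,hash)→5000, (D,merge)→7500, (E,merge)→7750, (D,hash)→9500, (E,nl_idx)→67000, (D,nl)→125250 …(+1); best=5000 via (E,hash)
  {EF}: card=1250; try (F,hash)→1900, (E,nl_idx)→2150, (E,merge)→3150, (F,nl_idx)→3250, (F,merge)→3300, (E,hash)→4200 …(+2); best=1900 via (F,hash)
  {BDE}: card=125000; try (E,hash)→10000, (E,merge)→18250, (B,hash)→71500, (E,nl_idx)→138000, (E,nl)→255000, (B,merge)→1069750 …(+1); best=10000 via (E,hash)
  {DEF}: card=312500; try (D,hash)→12150, (D,merge)→21900, (F,hash)→68900, (D,nl)→626900, (F,nl_idx)→755000, (F,merge)→1068300 …(+1); best=12150 via (D,hash)
  {BDEF}: card=625000; try (F,hash)→136400, (B,hash)→328650, (F,nl_idx)→1510000, (F,merge)→2260800, (B,merge)→6264400, (F,nl)→12510000 …(+1); best=136400 via (F,hash)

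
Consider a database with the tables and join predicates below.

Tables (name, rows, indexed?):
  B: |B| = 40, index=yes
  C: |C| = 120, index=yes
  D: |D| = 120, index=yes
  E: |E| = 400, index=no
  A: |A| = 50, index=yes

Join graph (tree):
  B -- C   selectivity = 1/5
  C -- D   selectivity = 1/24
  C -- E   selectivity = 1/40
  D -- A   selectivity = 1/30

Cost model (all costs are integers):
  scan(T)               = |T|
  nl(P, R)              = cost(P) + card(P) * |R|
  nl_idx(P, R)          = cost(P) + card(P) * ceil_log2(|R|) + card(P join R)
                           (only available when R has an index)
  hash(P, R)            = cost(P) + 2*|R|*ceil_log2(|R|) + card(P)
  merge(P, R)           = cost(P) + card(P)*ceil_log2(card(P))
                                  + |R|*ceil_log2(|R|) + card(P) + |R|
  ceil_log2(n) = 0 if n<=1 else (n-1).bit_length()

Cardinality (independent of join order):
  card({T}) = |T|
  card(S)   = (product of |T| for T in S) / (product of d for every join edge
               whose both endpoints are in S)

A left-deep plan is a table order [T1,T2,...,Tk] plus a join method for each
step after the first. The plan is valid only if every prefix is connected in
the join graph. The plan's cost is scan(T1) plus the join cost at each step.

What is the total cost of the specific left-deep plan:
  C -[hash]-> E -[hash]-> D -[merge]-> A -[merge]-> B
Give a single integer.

step 1: scan C: cost=120, card=120
step 2: join E via hash
    card(P join E) = 120*400/(40) = 1200
    cost = 120 + 2*400*9 + 120 = 7440
step 3: join D via hash
    card(P join D) = 1200*120/(24) = 6000
    cost = 7440 + 2*120*7 + 1200 = 10320
step 4: join A via merge
    card(P join A) = 6000*50/(30) = 10000
    cost = 10320 + 6000*13 + 50*6 + 6000 + 50 = 94670
step 5: join B via merge
    card(P join B) = 10000*40/(5) = 80000
    cost = 94670 + 10000*14 + 40*6 + 10000 + 40 = 244950

244950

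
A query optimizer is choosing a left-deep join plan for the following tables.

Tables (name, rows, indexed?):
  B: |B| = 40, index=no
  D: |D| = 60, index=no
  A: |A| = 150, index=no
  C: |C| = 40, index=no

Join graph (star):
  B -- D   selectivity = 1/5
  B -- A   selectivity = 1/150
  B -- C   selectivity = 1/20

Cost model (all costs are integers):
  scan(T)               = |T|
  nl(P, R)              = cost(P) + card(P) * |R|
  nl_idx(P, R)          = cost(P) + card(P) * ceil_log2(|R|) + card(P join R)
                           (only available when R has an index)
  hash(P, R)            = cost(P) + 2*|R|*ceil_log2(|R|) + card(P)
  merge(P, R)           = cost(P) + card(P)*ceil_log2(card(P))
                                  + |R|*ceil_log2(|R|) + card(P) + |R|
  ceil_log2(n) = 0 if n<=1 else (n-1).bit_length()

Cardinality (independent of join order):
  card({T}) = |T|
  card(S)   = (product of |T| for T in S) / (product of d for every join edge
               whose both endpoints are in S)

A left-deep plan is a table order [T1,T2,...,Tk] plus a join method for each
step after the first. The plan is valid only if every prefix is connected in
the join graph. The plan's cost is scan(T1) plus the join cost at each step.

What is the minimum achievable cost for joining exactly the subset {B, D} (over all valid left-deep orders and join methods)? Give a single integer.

Selinger DP over subsets of {B,D}:
  {B}: scan cost=40, card=40
  {D}: scan cost=60, card=60
  {BD}: card=480; try (B,hash)→600, (D,merge)→740, (B,merge)→760, (D,hash)→800, (D,nl)→2440, (B,nl)→2460; best=600 via (B,hash)

600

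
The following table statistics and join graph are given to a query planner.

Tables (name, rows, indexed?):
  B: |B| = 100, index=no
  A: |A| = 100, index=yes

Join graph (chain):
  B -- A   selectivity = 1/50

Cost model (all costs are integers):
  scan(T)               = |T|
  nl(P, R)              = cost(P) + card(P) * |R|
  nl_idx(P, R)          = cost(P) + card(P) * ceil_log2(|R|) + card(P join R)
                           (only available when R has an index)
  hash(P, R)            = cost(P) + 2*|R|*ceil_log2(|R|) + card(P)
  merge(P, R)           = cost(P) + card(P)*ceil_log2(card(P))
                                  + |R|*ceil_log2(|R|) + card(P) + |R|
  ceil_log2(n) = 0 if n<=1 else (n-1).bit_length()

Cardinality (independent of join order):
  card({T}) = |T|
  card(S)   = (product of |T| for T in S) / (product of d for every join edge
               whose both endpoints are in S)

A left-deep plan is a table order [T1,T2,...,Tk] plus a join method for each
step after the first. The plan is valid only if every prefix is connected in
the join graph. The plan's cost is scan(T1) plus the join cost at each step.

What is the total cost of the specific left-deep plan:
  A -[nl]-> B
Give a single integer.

step 1: scan A: cost=100, card=100
step 2: join B via nl
    card(P join B) = 100*100/(50) = 200
    cost = 100 + 100*100 = 10100

10100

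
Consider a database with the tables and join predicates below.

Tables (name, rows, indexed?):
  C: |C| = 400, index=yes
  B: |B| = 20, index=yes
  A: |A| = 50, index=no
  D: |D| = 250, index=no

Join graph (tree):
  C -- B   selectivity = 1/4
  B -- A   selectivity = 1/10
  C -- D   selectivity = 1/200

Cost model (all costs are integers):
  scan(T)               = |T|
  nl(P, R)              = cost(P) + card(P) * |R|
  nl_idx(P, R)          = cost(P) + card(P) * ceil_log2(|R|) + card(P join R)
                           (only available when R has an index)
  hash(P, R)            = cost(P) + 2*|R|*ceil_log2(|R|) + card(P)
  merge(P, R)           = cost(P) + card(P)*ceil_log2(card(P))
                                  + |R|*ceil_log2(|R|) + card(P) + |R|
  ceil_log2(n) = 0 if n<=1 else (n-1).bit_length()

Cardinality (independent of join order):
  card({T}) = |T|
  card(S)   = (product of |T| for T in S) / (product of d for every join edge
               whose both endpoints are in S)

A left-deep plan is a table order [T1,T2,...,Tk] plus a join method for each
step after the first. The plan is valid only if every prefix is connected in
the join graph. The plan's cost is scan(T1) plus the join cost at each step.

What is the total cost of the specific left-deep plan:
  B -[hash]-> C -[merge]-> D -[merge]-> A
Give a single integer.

66340

step 1: scan B: cost=20, card=20
step 2: join C via hash
    card(P join C) = 20*400/(4) = 2000
    cost = 20 + 2*400*9 + 20 = 7240
step 3: join D via merge
    card(P join D) = 2000*250/(200) = 2500
    cost = 7240 + 2000*11 + 250*8 + 2000 + 250 = 33490
step 4: join A via merge
    card(P join A) = 2500*50/(10) = 12500
    cost = 33490 + 2500*12 + 50*6 + 2500 + 50 = 66340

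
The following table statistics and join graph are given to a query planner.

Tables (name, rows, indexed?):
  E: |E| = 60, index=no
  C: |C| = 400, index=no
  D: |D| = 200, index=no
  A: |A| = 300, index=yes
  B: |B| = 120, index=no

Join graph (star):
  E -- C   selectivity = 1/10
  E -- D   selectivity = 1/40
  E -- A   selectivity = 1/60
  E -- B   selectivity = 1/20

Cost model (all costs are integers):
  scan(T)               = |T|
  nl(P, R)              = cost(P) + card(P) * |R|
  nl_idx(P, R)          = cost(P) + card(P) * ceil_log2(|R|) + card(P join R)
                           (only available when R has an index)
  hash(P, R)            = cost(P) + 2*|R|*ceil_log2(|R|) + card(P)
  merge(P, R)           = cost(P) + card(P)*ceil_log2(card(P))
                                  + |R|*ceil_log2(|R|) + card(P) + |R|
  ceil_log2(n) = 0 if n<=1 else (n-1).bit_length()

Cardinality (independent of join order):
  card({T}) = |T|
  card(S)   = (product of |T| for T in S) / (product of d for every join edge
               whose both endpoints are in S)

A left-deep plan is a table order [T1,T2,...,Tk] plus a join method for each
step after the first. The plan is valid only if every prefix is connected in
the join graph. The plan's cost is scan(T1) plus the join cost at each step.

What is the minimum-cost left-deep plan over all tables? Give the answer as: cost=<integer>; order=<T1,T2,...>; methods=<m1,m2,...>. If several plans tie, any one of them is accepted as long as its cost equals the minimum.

Selinger DP (subsets sized 1..n):
  {E}: scan cost=60, card=60
  {C}: scan cost=400, card=400
  {D}: scan cost=200, card=200
  {A}: scan cost=300, card=300
  {B}: scan cost=120, card=120
  {CE}: card=2400; try (E,hash)→1520, (C,merge)→4480, (E,merge)→4820, (C,hash)→7320, (C,nl)→24060, (E,nl)→24400; best=1520 via (E,hash)
  {DE}: card=300; try (E,hash)→1120, (D,merge)→2280, (E,merge)→2420, (D,hash)→3320, (D,nl)→12060, (E,nl)→12200; best=1120 via (E,hash)
  {AE}: card=300; try (A,nl_idx)→900, (E,hash)→1320, (A,merge)→3480, (E,merge)→3720, (A,hash)→5520, (A,nl)→18060 …(+1); best=900 via (A,nl_idx)
  {BE}: card=360; try (E,hash)→960, (B,merge)→1440, (E,merge)→1500, (B,hash)→1800, (B,nl)→7260, (E,nl)→7320; best=960 via (E,hash)
  {CDE}: card=12000; try (D,hash)→7120, (C,merge)→8120, (C,hash)→8620, (D,merge)→34520, (C,nl)→121120, (D,nl)→481520; best=7120 via (D,hash)
  {ACE}: card=12000; try (C,merge)→7900, (C,hash)→8400, (A,hash)→9320, (A,nl_idx)→35120, (A,merge)→35720, (C,nl)→120900 …(+1); best=7900 via (C,merge)
  {BCE}: card=14400; try (B,hash)→5600, (C,hash)→8520, (C,merge)→8560, (B,merge)→33680, (C,nl)→144960, (B,nl)→289520; best=5600 via (B,hash)
  {ADE}: card=1500; try (D,hash)→4400, (A,nl_idx)→5320, (D,merge)→5700, (A,hash)→6820, (A,merge)→7120, (D,nl)→60900 …(+1); best=4400 via (D,hash)
  {BDE}: card=1800; try (B,hash)→3100, (D,hash)→4520, (B,merge)→5080, (D,merge)→6360, (B,nl)→37120, (D,nl)→72960; best=3100 via (B,hash)
  {ABE}: card=1800; try (B,hash)→2880, (B,merge)→4860, (A,nl_idx)→6000, (A,hash)→6720, (A,merge)→7560, (B,nl)→36900 …(+1); best=2880 via (B,hash)
  {ACDE}: card=60000; try (C,hash)→13100, (D,hash)→23100, (A,hash)→24520, (C,merge)→26400, (A,nl_idx)→175120, (D,merge)→189700 …(+4); best=13100 via (C,hash)
  {BCDE}: card=72000; try (C,hash)→12100, (B,hash)→20800, (D,hash)→23200, (C,merge)→28700, (B,merge)→188080, (D,merge)→223400 …(+3); best=12100 via (C,hash)
  {ABCE}: card=72000; try (C,hash)→11880, (B,hash)→21580, (A,hash)→25400, (C,merge)→28480, (B,merge)→188860, (A,nl_idx)→207200 …(+4); best=11880 via (C,hash)
  {ABDE}: card=9000; try (B,hash)→7580, (D,hash)→7880, (A,hash)→10300, (B,merge)→23360, (D,merge)→26280, (A,merge)→27700 …(+4); best=7580 via (B,hash)
  {ABCDE}: card=360000; try (C,hash)→23780, (B,hash)→74780, (D,hash)→87080, (A,hash)→89500, (C,merge)→146580, (A,nl_idx)→1020100 …(+7); best=23780 via (C,hash)

cost=23780; order=E,A,D,B,C; methods=nl_idx,hash,hash,hash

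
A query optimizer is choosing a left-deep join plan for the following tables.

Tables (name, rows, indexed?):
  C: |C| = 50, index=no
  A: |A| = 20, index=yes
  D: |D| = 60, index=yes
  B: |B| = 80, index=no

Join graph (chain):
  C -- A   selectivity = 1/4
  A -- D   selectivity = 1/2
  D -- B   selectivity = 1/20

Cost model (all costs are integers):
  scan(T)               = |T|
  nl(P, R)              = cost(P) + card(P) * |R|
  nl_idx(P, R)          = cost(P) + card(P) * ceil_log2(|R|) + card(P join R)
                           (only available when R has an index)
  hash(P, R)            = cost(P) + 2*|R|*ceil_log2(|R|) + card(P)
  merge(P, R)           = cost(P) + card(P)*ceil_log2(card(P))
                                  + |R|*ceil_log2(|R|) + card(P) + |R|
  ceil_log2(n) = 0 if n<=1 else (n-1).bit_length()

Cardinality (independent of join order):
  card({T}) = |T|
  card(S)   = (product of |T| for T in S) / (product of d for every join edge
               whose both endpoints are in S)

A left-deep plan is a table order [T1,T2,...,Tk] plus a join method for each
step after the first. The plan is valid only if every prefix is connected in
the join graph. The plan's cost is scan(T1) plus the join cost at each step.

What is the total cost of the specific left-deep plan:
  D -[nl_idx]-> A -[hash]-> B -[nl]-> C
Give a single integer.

122680

step 1: scan D: cost=60, card=60
step 2: join A via nl_idx
    card(P join A) = 60*20/(2) = 600
    cost = 60 + 60*5 + 600 = 960
step 3: join B via hash
    card(P join B) = 600*80/(20) = 2400
    cost = 960 + 2*80*7 + 600 = 2680
step 4: join C via nl
    card(P join C) = 2400*50/(4) = 30000
    cost = 2680 + 2400*50 = 122680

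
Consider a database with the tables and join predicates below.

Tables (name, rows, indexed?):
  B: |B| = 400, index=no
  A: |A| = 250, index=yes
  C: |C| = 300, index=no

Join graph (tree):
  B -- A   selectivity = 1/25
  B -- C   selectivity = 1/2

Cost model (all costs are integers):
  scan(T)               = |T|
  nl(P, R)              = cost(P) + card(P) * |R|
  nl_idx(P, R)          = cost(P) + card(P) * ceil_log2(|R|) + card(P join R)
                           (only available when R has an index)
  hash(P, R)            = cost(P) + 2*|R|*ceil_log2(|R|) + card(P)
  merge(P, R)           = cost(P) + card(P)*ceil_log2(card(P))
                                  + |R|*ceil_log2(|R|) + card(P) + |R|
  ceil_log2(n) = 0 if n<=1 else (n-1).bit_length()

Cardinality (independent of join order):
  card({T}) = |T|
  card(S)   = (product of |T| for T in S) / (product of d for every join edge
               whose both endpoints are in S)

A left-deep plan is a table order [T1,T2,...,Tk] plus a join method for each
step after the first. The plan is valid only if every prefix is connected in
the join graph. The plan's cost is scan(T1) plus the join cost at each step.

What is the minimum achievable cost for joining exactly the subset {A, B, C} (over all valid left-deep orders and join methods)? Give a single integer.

Selinger DP over subsets of {A,B,C}:
  {B}: scan cost=400, card=400
  {A}: scan cost=250, card=250
  {C}: scan cost=300, card=300
  {AB}: card=4000; try (A,hash)→4800, (B,merge)→6500, (A,merge)→6650, (A,nl_idx)→7600, (B,hash)→7700, (B,nl)→100250 …(+1); best=4800 via (A,hash)
  {BC}: card=60000; try (C,hash)→6200, (B,merge)→7300, (C,merge)→7400, (B,hash)→7800, (B,nl)→120300, (C,nl)→120400; best=6200 via (C,hash)
  {ABC}: card=600000; try (C,hash)→14200, (C,merge)→59800, (A,hash)→70200, (A,merge)→1028450, (A,nl_idx)→1086200, (C,nl)→1204800 …(+1); best=14200 via (C,hash)

14200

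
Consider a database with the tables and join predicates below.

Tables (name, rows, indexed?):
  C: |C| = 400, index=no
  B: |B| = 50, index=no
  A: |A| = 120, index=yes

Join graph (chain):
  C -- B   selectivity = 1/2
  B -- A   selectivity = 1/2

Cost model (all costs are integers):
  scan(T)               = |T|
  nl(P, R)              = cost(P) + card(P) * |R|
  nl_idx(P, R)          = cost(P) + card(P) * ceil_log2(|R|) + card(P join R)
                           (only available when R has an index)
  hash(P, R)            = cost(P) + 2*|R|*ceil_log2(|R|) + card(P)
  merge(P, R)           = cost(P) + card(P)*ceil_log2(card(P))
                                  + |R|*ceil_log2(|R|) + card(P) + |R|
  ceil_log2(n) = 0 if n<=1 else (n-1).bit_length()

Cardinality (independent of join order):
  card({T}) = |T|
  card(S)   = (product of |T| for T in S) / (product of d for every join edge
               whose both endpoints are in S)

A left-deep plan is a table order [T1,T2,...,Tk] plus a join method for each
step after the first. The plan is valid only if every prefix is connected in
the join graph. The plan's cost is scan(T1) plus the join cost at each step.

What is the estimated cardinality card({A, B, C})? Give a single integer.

600000

Tables in S: A(120), B(50), C(400)
Edges inside S: C-B(d=2), B-A(d=2)
numerator = 120 * 50 * 400 = 2400000
denominator = 2 * 2 = 4
card(S) = 2400000 / 4 = 600000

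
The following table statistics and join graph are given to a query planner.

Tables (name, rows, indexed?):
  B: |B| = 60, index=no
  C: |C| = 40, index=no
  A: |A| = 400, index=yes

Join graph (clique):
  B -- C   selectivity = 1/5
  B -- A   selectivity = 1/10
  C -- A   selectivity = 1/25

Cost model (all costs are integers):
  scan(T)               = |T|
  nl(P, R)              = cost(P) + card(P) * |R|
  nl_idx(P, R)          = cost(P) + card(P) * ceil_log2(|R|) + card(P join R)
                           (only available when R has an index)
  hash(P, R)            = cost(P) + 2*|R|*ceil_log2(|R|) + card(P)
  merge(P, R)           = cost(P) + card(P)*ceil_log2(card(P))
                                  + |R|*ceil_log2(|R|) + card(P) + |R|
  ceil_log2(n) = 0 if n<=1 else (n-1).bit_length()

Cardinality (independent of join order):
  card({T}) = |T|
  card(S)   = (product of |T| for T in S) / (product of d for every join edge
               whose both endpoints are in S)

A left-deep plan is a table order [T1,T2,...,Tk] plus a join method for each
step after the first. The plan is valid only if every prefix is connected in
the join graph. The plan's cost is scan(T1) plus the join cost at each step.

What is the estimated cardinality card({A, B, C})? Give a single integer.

768

Tables in S: A(400), B(60), C(40)
Edges inside S: B-C(d=5), B-A(d=10), C-A(d=25)
numerator = 400 * 60 * 40 = 960000
denominator = 5 * 10 * 25 = 1250
card(S) = 960000 / 1250 = 768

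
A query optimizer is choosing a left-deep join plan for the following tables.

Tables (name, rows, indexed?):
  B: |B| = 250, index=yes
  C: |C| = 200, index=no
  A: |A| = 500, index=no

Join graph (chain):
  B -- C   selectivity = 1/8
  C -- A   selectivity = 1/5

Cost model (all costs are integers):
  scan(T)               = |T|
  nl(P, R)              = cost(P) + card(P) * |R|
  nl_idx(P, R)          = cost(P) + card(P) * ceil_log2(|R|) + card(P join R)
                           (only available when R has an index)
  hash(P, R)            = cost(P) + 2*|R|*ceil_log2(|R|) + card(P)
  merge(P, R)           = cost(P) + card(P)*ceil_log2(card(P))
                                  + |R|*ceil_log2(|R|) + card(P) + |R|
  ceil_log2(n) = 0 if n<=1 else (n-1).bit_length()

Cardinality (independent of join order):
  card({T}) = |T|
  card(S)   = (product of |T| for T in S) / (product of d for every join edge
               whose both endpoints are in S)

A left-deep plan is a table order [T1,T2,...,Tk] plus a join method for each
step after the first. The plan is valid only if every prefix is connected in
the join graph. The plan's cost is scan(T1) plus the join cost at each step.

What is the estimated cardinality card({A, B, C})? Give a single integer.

Tables in S: A(500), B(250), C(200)
Edges inside S: B-C(d=8), C-A(d=5)
numerator = 500 * 250 * 200 = 25000000
denominator = 8 * 5 = 40
card(S) = 25000000 / 40 = 625000

625000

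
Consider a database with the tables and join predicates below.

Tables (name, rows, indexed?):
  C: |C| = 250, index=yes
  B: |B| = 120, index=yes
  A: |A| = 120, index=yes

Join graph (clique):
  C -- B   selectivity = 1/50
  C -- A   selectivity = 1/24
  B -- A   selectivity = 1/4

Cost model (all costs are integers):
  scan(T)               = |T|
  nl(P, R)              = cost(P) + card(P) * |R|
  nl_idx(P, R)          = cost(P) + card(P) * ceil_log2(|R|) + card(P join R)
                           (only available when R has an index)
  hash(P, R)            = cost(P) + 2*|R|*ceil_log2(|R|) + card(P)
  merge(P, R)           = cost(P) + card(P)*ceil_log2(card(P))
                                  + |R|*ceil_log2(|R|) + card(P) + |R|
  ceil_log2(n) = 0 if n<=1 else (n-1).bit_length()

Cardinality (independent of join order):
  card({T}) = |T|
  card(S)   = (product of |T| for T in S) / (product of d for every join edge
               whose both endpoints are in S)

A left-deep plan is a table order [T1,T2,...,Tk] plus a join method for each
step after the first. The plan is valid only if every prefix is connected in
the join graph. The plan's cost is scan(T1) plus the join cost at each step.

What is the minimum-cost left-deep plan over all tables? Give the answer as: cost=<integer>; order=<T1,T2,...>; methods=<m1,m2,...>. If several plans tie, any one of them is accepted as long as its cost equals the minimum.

cost=3960; order=B,C,A; methods=nl_idx,hash

Selinger DP (subsets sized 1..n):
  {C}: scan cost=250, card=250
  {B}: scan cost=120, card=120
  {A}: scan cost=120, card=120
  {BC}: card=600; try (C,nl_idx)→1680, (B,hash)→2180, (B,nl_idx)→2600, (C,merge)→3330, (B,merge)→3460, (C,hash)→4240 …(+2); best=1680 via (C,nl_idx)
  {AC}: card=1250; try (A,hash)→2180, (C,nl_idx)→2330, (A,nl_idx)→3250, (C,merge)→3330, (A,merge)→3460, (C,hash)→4240 …(+2); best=2180 via (A,hash)
  {AB}: card=3600; try (B,hash)→1920, (A,hash)→1920, (B,merge)→2040, (A,merge)→2040, (B,nl_idx)→4560, (A,nl_idx)→4560 …(+2); best=1920 via (B,hash)
  {ABC}: card=750; try (A,hash)→3960, (B,hash)→5110, (A,nl_idx)→6630, (A,merge)→9240, (C,hash)→9520, (B,nl_idx)→11680 …(+6); best=3960 via (A,hash)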